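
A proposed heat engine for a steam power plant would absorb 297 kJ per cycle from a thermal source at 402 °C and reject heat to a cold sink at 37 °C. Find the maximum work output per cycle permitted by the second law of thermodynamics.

W_max ≈ 161 kJ

T_H = 402 °C → 402 + 273.15 = 675.15 K.
T_C = 37 °C → 37 + 273.15 = 310.15 K.
No engine can exceed the Carnot limit: η_max = 1 − T_C/T_H = 1 − 310.15/675.15 = 0.5406.
W_max = η_max · Q_H = 0.5406 × 297 = 161 kJ.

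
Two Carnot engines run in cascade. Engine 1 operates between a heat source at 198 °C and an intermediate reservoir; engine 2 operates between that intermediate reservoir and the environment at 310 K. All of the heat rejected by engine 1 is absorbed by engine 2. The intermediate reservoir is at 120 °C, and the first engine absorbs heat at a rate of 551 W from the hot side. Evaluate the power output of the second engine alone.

Ẇ₂ ≈ 97.2 W

T_H = 198 °C → 198 + 273.15 = 471.15 K.
T_m = 120 °C → 120 + 273.15 = 393.15 K.
Heat entering the second stage: Q_m = Q_H·(T_m/T_H) = 551 × 393.15/471.15 = 460 W.
Second-stage efficiency η₂ = 1 − T_C/T_m = 1 − 310.00/393.15 = 0.2115, so W₂ = η₂·Q_m = 97.2 W.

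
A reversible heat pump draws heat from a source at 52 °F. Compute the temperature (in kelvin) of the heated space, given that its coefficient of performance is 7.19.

T_H ≈ 330 K

T_C = 52 °F → (52 − 32) × 5/9 = 11.11 °C = 284.26 K.
COP_HP = T_H/(T_H − T_C) ⇒ T_H = T_C·COP_HP/(COP_HP − 1) = 284.26 × 7.19/(7.19 − 1) = 330 K.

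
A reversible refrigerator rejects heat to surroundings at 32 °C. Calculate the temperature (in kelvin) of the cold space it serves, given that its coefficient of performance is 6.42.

T_H = 32 °C → 32 + 273.15 = 305.15 K.
COP_R = T_C/(T_H − T_C) ⇒ T_C = T_H·COP_R/(1 + COP_R) = 305.15 × 6.42/(1 + 6.42) = 264 K.

T_C ≈ 264 K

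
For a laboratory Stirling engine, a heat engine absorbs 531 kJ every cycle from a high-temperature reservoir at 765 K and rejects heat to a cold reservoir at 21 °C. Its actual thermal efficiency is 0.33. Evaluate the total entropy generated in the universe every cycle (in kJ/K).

ΔS_univ ≈ 0.515 kJ/K

T_C = 21 °C → 21 + 273.15 = 294.15 K.
W = η·Q_H = 0.33 × 531 = 175.2 kJ, so Q_C = Q_H − W = 355.8 kJ.
Reservoir entropy changes: ΔS_H = −Q_H/T_H = −531/765.00 = -0.6941 kJ/K and ΔS_C = +Q_C/T_C = 355.8/294.15 = 1.209 kJ/K.
ΔS_univ = −Q_H/T_H + Q_C/T_C = 0.515 kJ/K (> 0, since η = 0.33 < η_Carnot = 0.615).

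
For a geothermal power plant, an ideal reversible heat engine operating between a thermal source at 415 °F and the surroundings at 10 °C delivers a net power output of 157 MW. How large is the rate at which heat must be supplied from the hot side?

Q̇_H ≈ 376 MW

T_H = 415 °F → (415 − 32) × 5/9 = 212.78 °C = 485.93 K.
T_C = 10 °C → 10 + 273.15 = 283.15 K.
For a reversible engine, η = 1 − T_C/T_H = 1 − 283.15/485.93 = 0.4173.
Q_H = W/η = 157/0.4173 = 376 MW.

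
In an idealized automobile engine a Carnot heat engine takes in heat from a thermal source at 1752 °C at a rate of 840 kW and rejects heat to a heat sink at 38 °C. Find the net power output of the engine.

T_H = 1752 °C → 1752 + 273.15 = 2025.15 K.
T_C = 38 °C → 38 + 273.15 = 311.15 K.
For a reversible engine, η = 1 − T_C/T_H = 1 − 311.15/2025.15 = 0.8464.
W = η·Q_H = 0.8464 × 840 = 710.9 kW.

Ẇ ≈ 710.9 kW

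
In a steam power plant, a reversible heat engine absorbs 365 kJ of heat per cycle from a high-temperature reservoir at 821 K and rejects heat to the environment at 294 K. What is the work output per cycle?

The Carnot efficiency is η = 1 − T_C/T_H = 1 − 294.00/821.00 = 0.6419.
W = η·Q_H = 0.6419 × 365 = 234.3 kJ.

W ≈ 234.3 kJ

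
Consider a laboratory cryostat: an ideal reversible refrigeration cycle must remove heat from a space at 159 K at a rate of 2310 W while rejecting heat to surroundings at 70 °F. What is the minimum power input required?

T_H = 70 °F → (70 − 32) × 5/9 = 21.11 °C = 294.26 K.
COP_R = T_C/(T_H − T_C) = 159.00/135.26 = 1.1755.
W = Q_C/COP_R = 2310/1.1755 = 1970 W.

Ẇ_in ≈ 1970 W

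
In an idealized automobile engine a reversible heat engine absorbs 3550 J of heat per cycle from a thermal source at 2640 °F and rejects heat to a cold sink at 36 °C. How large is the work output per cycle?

T_H = 2640 °F → (2640 − 32) × 5/9 = 1448.89 °C = 1722.04 K.
T_C = 36 °C → 36 + 273.15 = 309.15 K.
η_rev = 1 − T_C/T_H = 1 − 309.15/1722.04 = 0.8205.
W = η·Q_H = 0.8205 × 3550 = 2913 J.

W ≈ 2913 J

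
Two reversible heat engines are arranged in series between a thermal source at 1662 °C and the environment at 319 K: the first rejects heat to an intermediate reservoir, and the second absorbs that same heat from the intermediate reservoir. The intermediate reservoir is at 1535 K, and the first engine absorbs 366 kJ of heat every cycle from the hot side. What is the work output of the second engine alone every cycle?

T_H = 1662 °C → 1662 + 273.15 = 1935.15 K.
Heat entering the second stage: Q_m = Q_H·(T_m/T_H) = 366 × 1535.00/1935.15 = 290.3 kJ.
Second-stage efficiency η₂ = 1 − T_C/T_m = 1 − 319.00/1535.00 = 0.7922, so W₂ = η₂·Q_m = 230.0 kJ.

W₂ ≈ 230.0 kJ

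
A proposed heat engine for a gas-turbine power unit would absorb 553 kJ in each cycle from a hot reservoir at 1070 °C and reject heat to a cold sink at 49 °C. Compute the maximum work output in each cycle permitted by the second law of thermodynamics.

T_H = 1070 °C → 1070 + 273.15 = 1343.15 K.
T_C = 49 °C → 49 + 273.15 = 322.15 K.
By the Carnot theorem, η_max = 1 − T_C/T_H = 1 − 322.15/1343.15 = 0.7602.
W_max = η_max · Q_H = 0.7602 × 553 = 420.4 kJ.

W_max ≈ 420.4 kJ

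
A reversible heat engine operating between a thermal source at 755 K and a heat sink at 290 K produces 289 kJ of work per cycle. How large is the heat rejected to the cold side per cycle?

Q_C ≈ 180 kJ

Carnot efficiency: η = 1 − T_C/T_H = 1 − 290.00/755.00 = 0.6159.
Since Q_C/Q_H = T_C/T_H and Q_H = W/η, Q_C = W·T_C/(T_H − T_C) = 289 × 290.00/465.00 = 180 kJ.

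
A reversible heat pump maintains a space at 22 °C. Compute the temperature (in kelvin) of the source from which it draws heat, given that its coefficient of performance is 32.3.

T_C ≈ 286.0 K

T_H = 22 °C → 22 + 273.15 = 295.15 K.
COP_HP = T_H/(T_H − T_C) ⇒ T_C = T_H·(COP_HP − 1)/COP_HP = 295.15 × (32.3 − 1)/32.3 = 286.0 K.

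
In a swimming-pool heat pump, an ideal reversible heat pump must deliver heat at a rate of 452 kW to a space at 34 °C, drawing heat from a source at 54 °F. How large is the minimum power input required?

T_H = 34 °C → 34 + 273.15 = 307.15 K.
T_C = 54 °F → (54 − 32) × 5/9 = 12.22 °C = 285.37 K.
COP_HP = T_H/(T_H − T_C) = 307.15/21.78 = 14.1038.
W = Q_H/COP_HP = 452/14.1038 = 32.0 kW.

Ẇ_in ≈ 32.0 kW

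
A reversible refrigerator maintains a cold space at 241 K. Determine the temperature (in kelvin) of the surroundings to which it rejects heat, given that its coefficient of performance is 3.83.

T_H ≈ 304 K

COP_R = T_C/(T_H − T_C) ⇒ T_H = T_C·(1 + 1/COP_R) = 241.00 × (1 + 1/3.83) = 304 K.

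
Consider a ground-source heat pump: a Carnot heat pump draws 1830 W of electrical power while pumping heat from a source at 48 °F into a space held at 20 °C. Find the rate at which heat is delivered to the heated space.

T_H = 20 °C → 20 + 273.15 = 293.15 K.
T_C = 48 °F → (48 − 32) × 5/9 = 8.89 °C = 282.04 K.
COP_HP = T_H/(T_H − T_C) = 293.15/11.11 = 26.3835.
Q_H = COP_HP · W = 26.3835 × 1830 = 48300 W.

Q̇_H ≈ 48300 W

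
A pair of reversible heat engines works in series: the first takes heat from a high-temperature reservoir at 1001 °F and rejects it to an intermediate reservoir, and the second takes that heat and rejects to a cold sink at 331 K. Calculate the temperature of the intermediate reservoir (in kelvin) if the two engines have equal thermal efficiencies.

T_m ≈ 518 K

T_H = 1001 °F → (1001 − 32) × 5/9 = 538.33 °C = 811.48 K.
Equal efficiencies require 1 − T_m/T_H = 1 − T_C/T_m, i.e. T_m/T_H = T_C/T_m, so T_m = √(T_H·T_C) = √(811.48 × 331.00) = 518 K.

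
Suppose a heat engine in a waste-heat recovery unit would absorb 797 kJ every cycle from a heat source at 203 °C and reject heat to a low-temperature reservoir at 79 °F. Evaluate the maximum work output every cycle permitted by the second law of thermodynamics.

T_H = 203 °C → 203 + 273.15 = 476.15 K.
T_C = 79 °F → (79 − 32) × 5/9 = 26.11 °C = 299.26 K.
By the Carnot theorem, η_max = 1 − T_C/T_H = 1 − 299.26/476.15 = 0.3715.
W_max = η_max · Q_H = 0.3715 × 797 = 296 kJ.

W_max ≈ 296 kJ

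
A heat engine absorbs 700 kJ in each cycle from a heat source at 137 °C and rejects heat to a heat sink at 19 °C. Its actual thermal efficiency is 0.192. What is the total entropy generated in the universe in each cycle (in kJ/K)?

T_H = 137 °C → 137 + 273.15 = 410.15 K.
T_C = 19 °C → 19 + 273.15 = 292.15 K.
W = η·Q_H = 0.192 × 700 = 134.4 kJ, so Q_C = Q_H − W = 565.6 kJ.
Reservoir entropy changes: ΔS_H = −Q_H/T_H = −700/410.15 = -1.707 kJ/K and ΔS_C = +Q_C/T_C = 565.6/292.15 = 1.936 kJ/K.
ΔS_univ = −Q_H/T_H + Q_C/T_C = 0.229 kJ/K (> 0, since η = 0.192 < η_Carnot = 0.288).

ΔS_univ ≈ 0.229 kJ/K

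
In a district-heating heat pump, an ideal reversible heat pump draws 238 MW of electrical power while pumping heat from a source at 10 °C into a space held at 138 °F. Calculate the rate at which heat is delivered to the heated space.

Q̇_H ≈ 1616 MW

T_H = 138 °F → (138 − 32) × 5/9 = 58.89 °C = 332.04 K.
T_C = 10 °C → 10 + 273.15 = 283.15 K.
COP_HP = T_H/(T_H − T_C) = 332.04/48.89 = 6.7917.
Q_H = COP_HP · W = 6.7917 × 238 = 1616 MW.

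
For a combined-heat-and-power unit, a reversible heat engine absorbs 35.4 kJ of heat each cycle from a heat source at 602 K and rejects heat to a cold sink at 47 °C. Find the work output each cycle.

T_C = 47 °C → 47 + 273.15 = 320.15 K.
Since the cycle is reversible, η = 1 − T_C/T_H = 1 − 320.15/602.00 = 0.4682.
W = η·Q_H = 0.4682 × 35.4 = 16.6 kJ.

W ≈ 16.6 kJ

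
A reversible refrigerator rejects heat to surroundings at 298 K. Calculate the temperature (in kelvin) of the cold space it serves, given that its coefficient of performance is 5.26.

T_C ≈ 250 K

COP_R = T_C/(T_H − T_C) ⇒ T_C = T_H·COP_R/(1 + COP_R) = 298.00 × 5.26/(1 + 5.26) = 250 K.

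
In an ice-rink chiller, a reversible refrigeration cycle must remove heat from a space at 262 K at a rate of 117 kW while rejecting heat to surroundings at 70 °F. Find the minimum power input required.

Ẇ_in ≈ 14.4 kW

T_H = 70 °F → (70 − 32) × 5/9 = 21.11 °C = 294.26 K.
Carnot COP: COP_R = T_C/(T_H − T_C) = 262.00/32.26 = 8.1212.
W = Q_C/COP_R = 117/8.1212 = 14.4 kW.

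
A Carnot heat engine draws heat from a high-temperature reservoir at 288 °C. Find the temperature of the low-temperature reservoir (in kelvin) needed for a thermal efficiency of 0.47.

T_H = 288 °C → 288 + 273.15 = 561.15 K.
From η = 1 − T_C/T_H, T_C = T_H·(1 − η) = 561.15 × (1 − 0.47) = 297.4 K.

T_C ≈ 297.4 K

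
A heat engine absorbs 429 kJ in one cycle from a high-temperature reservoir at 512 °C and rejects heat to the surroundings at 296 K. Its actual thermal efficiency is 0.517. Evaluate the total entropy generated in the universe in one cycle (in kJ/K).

ΔS_univ ≈ 0.154 kJ/K

T_H = 512 °C → 512 + 273.15 = 785.15 K.
W = η·Q_H = 0.517 × 429 = 221.8 kJ, so Q_C = Q_H − W = 207.2 kJ.
Entropy balance on the reservoirs: −Q_H/T_H = -0.5464 kJ/K, +Q_C/T_C = 0.7000 kJ/K.
ΔS_univ = −Q_H/T_H + Q_C/T_C = 0.154 kJ/K (> 0, since η = 0.517 < η_Carnot = 0.623).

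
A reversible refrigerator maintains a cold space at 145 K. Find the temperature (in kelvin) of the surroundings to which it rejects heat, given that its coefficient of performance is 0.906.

T_H ≈ 305.0 K

COP_R = T_C/(T_H − T_C) ⇒ T_H = T_C·(1 + 1/COP_R) = 145.00 × (1 + 1/0.906) = 305.0 K.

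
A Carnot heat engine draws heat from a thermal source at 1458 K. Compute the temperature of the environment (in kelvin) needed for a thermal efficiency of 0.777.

From η = 1 − T_C/T_H, T_C = T_H·(1 − η) = 1458.00 × (1 − 0.777) = 325 K.

T_C ≈ 325 K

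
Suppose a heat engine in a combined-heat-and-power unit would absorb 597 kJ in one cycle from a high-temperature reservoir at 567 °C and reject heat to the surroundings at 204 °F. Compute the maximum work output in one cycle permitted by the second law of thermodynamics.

T_H = 567 °C → 567 + 273.15 = 840.15 K.
T_C = 204 °F → (204 − 32) × 5/9 = 95.56 °C = 368.71 K.
By the Carnot theorem, η_max = 1 − T_C/T_H = 1 − 368.71/840.15 = 0.5611.
W_max = η_max · Q_H = 0.5611 × 597 = 335.0 kJ.

W_max ≈ 335.0 kJ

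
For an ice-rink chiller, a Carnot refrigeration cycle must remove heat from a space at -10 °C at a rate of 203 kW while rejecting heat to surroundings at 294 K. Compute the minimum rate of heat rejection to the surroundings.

T_C = -10 °C → -10 + 273.15 = 263.15 K.
For a reversible cycle Q_H/Q_C = T_H/T_C, so Q_H = Q_C·T_H/T_C = 203 × 294.00/263.15 = 226.8 kW.

Q̇_H ≈ 226.8 kW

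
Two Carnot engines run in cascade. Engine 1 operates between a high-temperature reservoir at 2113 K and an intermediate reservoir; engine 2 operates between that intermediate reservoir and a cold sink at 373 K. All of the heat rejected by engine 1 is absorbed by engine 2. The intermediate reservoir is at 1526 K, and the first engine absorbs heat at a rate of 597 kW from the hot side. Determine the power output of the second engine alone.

Ẇ₂ ≈ 326 kW

Heat entering the second stage: Q_m = Q_H·(T_m/T_H) = 597 × 1526.00/2113.00 = 431 kW.
Second-stage efficiency η₂ = 1 − T_C/T_m = 1 − 373.00/1526.00 = 0.7556, so W₂ = η₂·Q_m = 326 kW.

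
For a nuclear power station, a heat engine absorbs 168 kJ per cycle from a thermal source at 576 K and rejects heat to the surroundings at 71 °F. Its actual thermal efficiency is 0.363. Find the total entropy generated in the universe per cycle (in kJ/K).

T_C = 71 °F → (71 − 32) × 5/9 = 21.67 °C = 294.82 K.
W = η·Q_H = 0.363 × 168 = 60.98 kJ, so Q_C = Q_H − W = 107.0 kJ.
The hot reservoir loses entropy Q_H/T_H = 168/576.00 = 0.2917 kJ/K; the cold reservoir gains Q_C/T_C = 107.0/294.82 = 0.3630 kJ/K.
ΔS_univ = −Q_H/T_H + Q_C/T_C = 0.0713 kJ/K (> 0, since η = 0.363 < η_Carnot = 0.488).

ΔS_univ ≈ 0.0713 kJ/K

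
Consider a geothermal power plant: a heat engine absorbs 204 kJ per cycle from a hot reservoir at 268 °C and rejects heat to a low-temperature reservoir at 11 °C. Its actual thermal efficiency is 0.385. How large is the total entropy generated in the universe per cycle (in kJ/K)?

T_H = 268 °C → 268 + 273.15 = 541.15 K.
T_C = 11 °C → 11 + 273.15 = 284.15 K.
W = η·Q_H = 0.385 × 204 = 78.54 kJ, so Q_C = Q_H − W = 125.5 kJ.
Reservoir entropy changes: ΔS_H = −Q_H/T_H = −204/541.15 = -0.3770 kJ/K and ΔS_C = +Q_C/T_C = 125.5/284.15 = 0.4415 kJ/K.
ΔS_univ = −Q_H/T_H + Q_C/T_C = 0.0646 kJ/K (> 0, since η = 0.385 < η_Carnot = 0.475).

ΔS_univ ≈ 0.0646 kJ/K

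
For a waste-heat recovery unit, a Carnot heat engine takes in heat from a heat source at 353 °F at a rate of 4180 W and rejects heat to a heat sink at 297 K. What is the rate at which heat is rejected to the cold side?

Q̇_C ≈ 2750 W

T_H = 353 °F → (353 − 32) × 5/9 = 178.33 °C = 451.48 K.
Carnot efficiency: η = 1 − T_C/T_H = 1 − 297.00/451.48 = 0.3422.
For a reversible cycle Q_C/Q_H = T_C/T_H, so Q_C = 4180 × 297.00/451.48 = 2750 W.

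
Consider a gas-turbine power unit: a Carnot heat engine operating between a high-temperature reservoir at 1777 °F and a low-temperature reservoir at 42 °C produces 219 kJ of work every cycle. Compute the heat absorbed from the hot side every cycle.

Q_H ≈ 293.4 kJ

T_H = 1777 °F → (1777 − 32) × 5/9 = 969.44 °C = 1242.59 K.
T_C = 42 °C → 42 + 273.15 = 315.15 K.
η_rev = 1 − T_C/T_H = 1 − 315.15/1242.59 = 0.7464.
Q_H = W/η = 219/0.7464 = 293.4 kJ.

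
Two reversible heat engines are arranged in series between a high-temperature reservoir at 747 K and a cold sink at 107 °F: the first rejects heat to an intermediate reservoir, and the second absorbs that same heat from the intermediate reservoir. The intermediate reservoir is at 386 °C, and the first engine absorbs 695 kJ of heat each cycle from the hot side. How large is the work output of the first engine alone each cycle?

T_C = 107 °F → (107 − 32) × 5/9 = 41.67 °C = 314.82 K.
T_m = 386 °C → 386 + 273.15 = 659.15 K.
First-stage efficiency η₁ = 1 − T_m/T_H = 1 − 659.15/747.00 = 0.1176.
W₁ = η₁·Q_H = 0.1176 × 695 = 81.7 kJ.

W₁ ≈ 81.7 kJ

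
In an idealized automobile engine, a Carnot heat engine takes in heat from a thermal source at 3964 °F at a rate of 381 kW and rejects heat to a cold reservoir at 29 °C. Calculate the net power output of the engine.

T_H = 3964 °F → (3964 − 32) × 5/9 = 2184.44 °C = 2457.59 K.
T_C = 29 °C → 29 + 273.15 = 302.15 K.
Since the cycle is reversible, η = 1 − T_C/T_H = 1 − 302.15/2457.59 = 0.8771.
W = η·Q_H = 0.8771 × 381 = 334 kW.

Ẇ ≈ 334 kW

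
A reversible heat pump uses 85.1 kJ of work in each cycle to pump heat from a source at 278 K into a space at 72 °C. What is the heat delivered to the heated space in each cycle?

T_H = 72 °C → 72 + 273.15 = 345.15 K.
The Carnot heat-pump COP is COP_HP = T_H/(T_H − T_C) = 345.15/67.15 = 5.1400.
Q_H = COP_HP · W = 5.1400 × 85.1 = 437 kJ.

Q_H ≈ 437 kJ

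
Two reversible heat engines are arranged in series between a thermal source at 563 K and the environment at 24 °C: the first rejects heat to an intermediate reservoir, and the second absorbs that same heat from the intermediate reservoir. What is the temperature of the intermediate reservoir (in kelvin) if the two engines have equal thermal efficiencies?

T_m ≈ 409 K

T_C = 24 °C → 24 + 273.15 = 297.15 K.
Equal efficiencies require 1 − T_m/T_H = 1 − T_C/T_m, i.e. T_m/T_H = T_C/T_m, so T_m = √(T_H·T_C) = √(563.00 × 297.15) = 409 K.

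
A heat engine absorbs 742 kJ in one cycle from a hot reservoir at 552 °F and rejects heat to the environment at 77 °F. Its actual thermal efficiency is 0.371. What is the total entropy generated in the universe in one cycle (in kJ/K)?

ΔS_univ ≈ 0.245 kJ/K

T_H = 552 °F → (552 − 32) × 5/9 = 288.89 °C = 562.04 K.
T_C = 77 °F → (77 − 32) × 5/9 = 25.00 °C = 298.15 K.
W = η·Q_H = 0.371 × 742 = 275.3 kJ, so Q_C = Q_H − W = 466.7 kJ.
Reservoir entropy changes: ΔS_H = −Q_H/T_H = −742/562.04 = -1.320 kJ/K and ΔS_C = +Q_C/T_C = 466.7/298.15 = 1.565 kJ/K.
ΔS_univ = −Q_H/T_H + Q_C/T_C = 0.245 kJ/K (> 0, since η = 0.371 < η_Carnot = 0.470).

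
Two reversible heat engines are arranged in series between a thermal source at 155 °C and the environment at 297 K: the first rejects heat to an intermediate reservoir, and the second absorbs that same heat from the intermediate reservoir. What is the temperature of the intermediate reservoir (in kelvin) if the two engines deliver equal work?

T_m ≈ 363 K

T_H = 155 °C → 155 + 273.15 = 428.15 K.
For reversible stages Q_m = Q_H·(T_m/T_H). Setting W₁ = Q_H(1 − T_m/T_H) equal to W₂ = Q_m(1 − T_C/T_m) = Q_H·(T_m − T_C)/T_H gives T_H − T_m = T_m − T_C, so T_m = (T_H + T_C)/2 = (428.15 + 297.00)/2 = 363 K.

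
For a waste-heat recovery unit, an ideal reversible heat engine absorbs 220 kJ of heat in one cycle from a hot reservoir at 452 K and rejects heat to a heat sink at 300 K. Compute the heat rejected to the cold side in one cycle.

Carnot efficiency: η = 1 − T_C/T_H = 1 − 300.00/452.00 = 0.3363.
For a reversible cycle Q_C/Q_H = T_C/T_H, so Q_C = 220 × 300.00/452.00 = 146 kJ.

Q_C ≈ 146 kJ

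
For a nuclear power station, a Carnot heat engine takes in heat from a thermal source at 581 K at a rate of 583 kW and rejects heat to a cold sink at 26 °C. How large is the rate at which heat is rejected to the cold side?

T_C = 26 °C → 26 + 273.15 = 299.15 K.
The Carnot efficiency is η = 1 − T_C/T_H = 1 − 299.15/581.00 = 0.4851.
For a reversible cycle Q_C/Q_H = T_C/T_H, so Q_C = 583 × 299.15/581.00 = 300.2 kW.

Q̇_C ≈ 300.2 kW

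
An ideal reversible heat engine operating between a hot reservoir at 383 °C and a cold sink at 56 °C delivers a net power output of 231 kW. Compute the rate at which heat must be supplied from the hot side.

Q̇_H ≈ 464 kW

T_H = 383 °C → 383 + 273.15 = 656.15 K.
T_C = 56 °C → 56 + 273.15 = 329.15 K.
The Carnot efficiency is η = 1 − T_C/T_H = 1 − 329.15/656.15 = 0.4984.
Q_H = W/η = 231/0.4984 = 464 kW.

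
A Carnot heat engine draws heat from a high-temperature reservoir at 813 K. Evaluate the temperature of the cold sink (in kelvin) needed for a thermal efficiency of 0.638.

T_C ≈ 294 K

From η = 1 − T_C/T_H, T_C = T_H·(1 − η) = 813.00 × (1 − 0.638) = 294 K.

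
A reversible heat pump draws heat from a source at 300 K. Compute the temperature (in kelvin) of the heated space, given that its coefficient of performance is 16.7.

T_H ≈ 319 K

COP_HP = T_H/(T_H − T_C) ⇒ T_H = T_C·COP_HP/(COP_HP − 1) = 300.00 × 16.7/(16.7 − 1) = 319 K.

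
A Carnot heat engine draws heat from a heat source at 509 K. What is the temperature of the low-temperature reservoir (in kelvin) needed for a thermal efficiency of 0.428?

From η = 1 − T_C/T_H, T_C = T_H·(1 − η) = 509.00 × (1 − 0.428) = 291 K.

T_C ≈ 291 K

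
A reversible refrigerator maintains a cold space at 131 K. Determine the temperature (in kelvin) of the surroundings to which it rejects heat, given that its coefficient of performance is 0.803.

T_H ≈ 294.1 K

COP_R = T_C/(T_H − T_C) ⇒ T_H = T_C·(1 + 1/COP_R) = 131.00 × (1 + 1/0.803) = 294.1 K.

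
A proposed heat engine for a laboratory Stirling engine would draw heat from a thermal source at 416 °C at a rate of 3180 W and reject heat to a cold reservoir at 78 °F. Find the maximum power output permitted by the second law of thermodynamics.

T_H = 416 °C → 416 + 273.15 = 689.15 K.
T_C = 78 °F → (78 − 32) × 5/9 = 25.56 °C = 298.71 K.
No engine can exceed the Carnot limit: η_max = 1 − T_C/T_H = 1 − 298.71/689.15 = 0.5666.
W_max = η_max · Q_H = 0.5666 × 3180 = 1802 W.

Ẇ_max ≈ 1802 W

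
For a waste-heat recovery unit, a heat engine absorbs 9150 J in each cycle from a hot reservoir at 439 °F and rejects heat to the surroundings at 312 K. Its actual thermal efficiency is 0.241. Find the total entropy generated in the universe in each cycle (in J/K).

T_H = 439 °F → (439 − 32) × 5/9 = 226.11 °C = 499.26 K.
W = η·Q_H = 0.241 × 9150 = 2205 J, so Q_C = Q_H − W = 6945 J.
Reservoir entropy changes: ΔS_H = −Q_H/T_H = −9150/499.26 = -18.33 J/K and ΔS_C = +Q_C/T_C = 6945/312.00 = 22.26 J/K.
ΔS_univ = −Q_H/T_H + Q_C/T_C = 3.93 J/K (> 0, since η = 0.241 < η_Carnot = 0.375).

ΔS_univ ≈ 3.93 J/K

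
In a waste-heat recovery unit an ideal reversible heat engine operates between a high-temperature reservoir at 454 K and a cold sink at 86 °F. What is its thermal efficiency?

T_C = 86 °F → (86 − 32) × 5/9 = 30.00 °C = 303.15 K.
Since the cycle is reversible, η = 1 − T_C/T_H = 1 − 303.15/454.00 = 0.332.

η ≈ 0.332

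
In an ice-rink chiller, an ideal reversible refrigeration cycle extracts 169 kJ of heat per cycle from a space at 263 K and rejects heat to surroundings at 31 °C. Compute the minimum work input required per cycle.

T_H = 31 °C → 31 + 273.15 = 304.15 K.
COP_R = T_C/(T_H − T_C) = 263.00/41.15 = 6.3913.
W = Q_C/COP_R = 169/6.3913 = 26.44 kJ.

W_in ≈ 26.44 kJ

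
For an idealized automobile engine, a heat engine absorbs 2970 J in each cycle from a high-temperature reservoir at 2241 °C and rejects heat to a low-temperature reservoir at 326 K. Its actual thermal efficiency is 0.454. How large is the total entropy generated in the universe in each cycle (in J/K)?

ΔS_univ ≈ 3.793 J/K

T_H = 2241 °C → 2241 + 273.15 = 2514.15 K.
W = η·Q_H = 0.454 × 2970 = 1348 J, so Q_C = Q_H − W = 1622 J.
Reservoir entropy changes: ΔS_H = −Q_H/T_H = −2970/2514.15 = -1.181 J/K and ΔS_C = +Q_C/T_C = 1622/326.00 = 4.974 J/K.
ΔS_univ = −Q_H/T_H + Q_C/T_C = 3.793 J/K (> 0, since η = 0.454 < η_Carnot = 0.870).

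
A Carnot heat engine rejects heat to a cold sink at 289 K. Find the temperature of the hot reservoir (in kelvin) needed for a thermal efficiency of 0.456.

T_H ≈ 531 K

From η = 1 − T_C/T_H, solving for T_H gives T_H = T_C/(1 − η) = 289.00/(1 − 0.456) = 531 K.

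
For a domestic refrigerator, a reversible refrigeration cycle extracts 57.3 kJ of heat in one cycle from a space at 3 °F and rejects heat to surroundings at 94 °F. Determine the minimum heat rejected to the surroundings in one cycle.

Q_H ≈ 68.6 kJ

T_H = 94 °F → (94 − 32) × 5/9 = 34.44 °C = 307.59 K.
T_C = 3 °F → (3 − 32) × 5/9 = -16.11 °C = 257.04 K.
For a reversible cycle Q_H/Q_C = T_H/T_C, so Q_H = Q_C·T_H/T_C = 57.3 × 307.59/257.04 = 68.6 kJ.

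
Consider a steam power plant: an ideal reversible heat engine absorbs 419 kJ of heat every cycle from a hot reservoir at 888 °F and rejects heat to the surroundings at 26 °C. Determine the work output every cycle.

T_H = 888 °F → (888 − 32) × 5/9 = 475.56 °C = 748.71 K.
T_C = 26 °C → 26 + 273.15 = 299.15 K.
Since the cycle is reversible, η = 1 − T_C/T_H = 1 − 299.15/748.71 = 0.6004.
W = η·Q_H = 0.6004 × 419 = 251.6 kJ.

W ≈ 251.6 kJ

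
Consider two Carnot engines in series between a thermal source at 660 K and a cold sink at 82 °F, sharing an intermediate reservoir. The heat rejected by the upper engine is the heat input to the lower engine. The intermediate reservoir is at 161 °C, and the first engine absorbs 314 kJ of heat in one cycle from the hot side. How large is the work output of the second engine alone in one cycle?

W₂ ≈ 63.38 kJ

T_C = 82 °F → (82 − 32) × 5/9 = 27.78 °C = 300.93 K.
T_m = 161 °C → 161 + 273.15 = 434.15 K.
Heat entering the second stage: Q_m = Q_H·(T_m/T_H) = 314 × 434.15/660.00 = 206.6 kJ.
Second-stage efficiency η₂ = 1 − T_C/T_m = 1 − 300.93/434.15 = 0.3069, so W₂ = η₂·Q_m = 63.38 kJ.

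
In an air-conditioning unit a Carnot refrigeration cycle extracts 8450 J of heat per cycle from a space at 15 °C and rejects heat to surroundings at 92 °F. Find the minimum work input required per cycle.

W_in ≈ 537.6 J

T_H = 92 °F → (92 − 32) × 5/9 = 33.33 °C = 306.48 K.
T_C = 15 °C → 15 + 273.15 = 288.15 K.
Carnot COP: COP_R = T_C/(T_H − T_C) = 288.15/18.33 = 15.7173.
W = Q_C/COP_R = 8450/15.7173 = 537.6 J.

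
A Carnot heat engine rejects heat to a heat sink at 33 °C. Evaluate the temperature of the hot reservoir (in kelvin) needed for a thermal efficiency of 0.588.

T_C = 33 °C → 33 + 273.15 = 306.15 K.
From η = 1 − T_C/T_H, solving for T_H gives T_H = T_C/(1 − η) = 306.15/(1 − 0.588) = 743.1 K.

T_H ≈ 743.1 K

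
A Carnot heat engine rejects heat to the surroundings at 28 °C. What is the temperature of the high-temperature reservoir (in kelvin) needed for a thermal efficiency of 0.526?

T_H ≈ 635.3 K

T_C = 28 °C → 28 + 273.15 = 301.15 K.
From η = 1 − T_C/T_H, solving for T_H gives T_H = T_C/(1 − η) = 301.15/(1 − 0.526) = 635.3 K.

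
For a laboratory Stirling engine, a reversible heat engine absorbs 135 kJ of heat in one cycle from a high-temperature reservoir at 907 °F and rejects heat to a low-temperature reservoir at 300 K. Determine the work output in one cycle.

W ≈ 81.66 kJ

T_H = 907 °F → (907 − 32) × 5/9 = 486.11 °C = 759.26 K.
η_rev = 1 − T_C/T_H = 1 − 300.00/759.26 = 0.6049.
W = η·Q_H = 0.6049 × 135 = 81.66 kJ.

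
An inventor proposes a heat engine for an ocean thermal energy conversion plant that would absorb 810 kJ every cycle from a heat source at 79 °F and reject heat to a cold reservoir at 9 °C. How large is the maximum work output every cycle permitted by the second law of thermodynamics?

W_max ≈ 46.3 kJ

T_H = 79 °F → (79 − 32) × 5/9 = 26.11 °C = 299.26 K.
T_C = 9 °C → 9 + 273.15 = 282.15 K.
The second-law ceiling is the Carnot efficiency, η_max = 1 − T_C/T_H = 1 − 282.15/299.26 = 0.0572.
W_max = η_max · Q_H = 0.0572 × 810 = 46.3 kJ.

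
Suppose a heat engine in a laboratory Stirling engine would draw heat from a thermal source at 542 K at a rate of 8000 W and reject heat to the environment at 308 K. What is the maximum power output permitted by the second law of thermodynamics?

Ẇ_max ≈ 3450 W

The upper bound on efficiency is η_max = 1 − T_C/T_H = 1 − 308.00/542.00 = 0.4317.
W_max = η_max · Q_H = 0.4317 × 8000 = 3450 W.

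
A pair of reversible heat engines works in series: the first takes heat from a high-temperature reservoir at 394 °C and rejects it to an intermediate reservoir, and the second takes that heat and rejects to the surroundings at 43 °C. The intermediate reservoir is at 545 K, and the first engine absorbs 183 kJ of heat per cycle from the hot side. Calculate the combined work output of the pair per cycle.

W_total ≈ 96.3 kJ

T_H = 394 °C → 394 + 273.15 = 667.15 K.
T_C = 43 °C → 43 + 273.15 = 316.15 K.
Two reversible stages in series are equivalent to a single Carnot engine between T_H and T_C, so η_total = 1 − T_C/T_H = 1 − 316.15/667.15 = 0.5261.
W_total = η_total · Q_H = 0.5261 × 183 = 96.3 kJ.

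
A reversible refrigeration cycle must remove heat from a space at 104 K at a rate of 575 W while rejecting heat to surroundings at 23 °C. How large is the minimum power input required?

T_H = 23 °C → 23 + 273.15 = 296.15 K.
Carnot COP: COP_R = T_C/(T_H − T_C) = 104.00/192.15 = 0.5412.
W = Q_C/COP_R = 575/0.5412 = 1060 W.

Ẇ_in ≈ 1060 W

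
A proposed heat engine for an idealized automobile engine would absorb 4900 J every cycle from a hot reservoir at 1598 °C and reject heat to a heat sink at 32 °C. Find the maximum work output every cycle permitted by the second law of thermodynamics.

W_max ≈ 4100 J

T_H = 1598 °C → 1598 + 273.15 = 1871.15 K.
T_C = 32 °C → 32 + 273.15 = 305.15 K.
By the Carnot theorem, η_max = 1 − T_C/T_H = 1 − 305.15/1871.15 = 0.8369.
W_max = η_max · Q_H = 0.8369 × 4900 = 4100 J.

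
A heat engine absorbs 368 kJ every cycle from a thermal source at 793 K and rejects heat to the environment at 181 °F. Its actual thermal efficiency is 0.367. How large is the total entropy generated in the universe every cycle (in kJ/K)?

ΔS_univ ≈ 0.1904 kJ/K

T_C = 181 °F → (181 − 32) × 5/9 = 82.78 °C = 355.93 K.
W = η·Q_H = 0.367 × 368 = 135.1 kJ, so Q_C = Q_H − W = 232.9 kJ.
Entropy balance on the reservoirs: −Q_H/T_H = -0.4641 kJ/K, +Q_C/T_C = 0.6545 kJ/K.
ΔS_univ = −Q_H/T_H + Q_C/T_C = 0.1904 kJ/K (> 0, since η = 0.367 < η_Carnot = 0.551).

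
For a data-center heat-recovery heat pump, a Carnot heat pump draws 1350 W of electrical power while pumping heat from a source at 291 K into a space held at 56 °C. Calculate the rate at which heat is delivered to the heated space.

Q̇_H ≈ 11650 W

T_H = 56 °C → 56 + 273.15 = 329.15 K.
Reversible heating COP: COP_HP = T_H/(T_H − T_C) = 329.15/38.15 = 8.6278.
Q_H = COP_HP · W = 8.6278 × 1350 = 11650 W.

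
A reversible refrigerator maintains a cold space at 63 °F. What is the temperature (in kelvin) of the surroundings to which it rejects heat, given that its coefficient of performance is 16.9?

T_C = 63 °F → (63 − 32) × 5/9 = 17.22 °C = 290.37 K.
COP_R = T_C/(T_H − T_C) ⇒ T_H = T_C·(1 + 1/COP_R) = 290.37 × (1 + 1/16.9) = 308 K.

T_H ≈ 308 K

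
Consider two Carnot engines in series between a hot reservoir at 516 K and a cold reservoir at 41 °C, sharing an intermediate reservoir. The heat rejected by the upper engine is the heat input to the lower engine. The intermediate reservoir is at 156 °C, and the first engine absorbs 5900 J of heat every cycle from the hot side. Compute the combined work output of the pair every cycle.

T_C = 41 °C → 41 + 273.15 = 314.15 K.
Two reversible stages in series are equivalent to a single Carnot engine between T_H and T_C, so η_total = 1 − T_C/T_H = 1 − 314.15/516.00 = 0.3912.
W_total = η_total · Q_H = 0.3912 × 5900 = 2310 J.

W_total ≈ 2310 J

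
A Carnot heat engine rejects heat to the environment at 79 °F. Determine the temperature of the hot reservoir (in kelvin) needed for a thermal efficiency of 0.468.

T_C = 79 °F → (79 − 32) × 5/9 = 26.11 °C = 299.26 K.
From η = 1 − T_C/T_H, solving for T_H gives T_H = T_C/(1 − η) = 299.26/(1 − 0.468) = 562.5 K.

T_H ≈ 562.5 K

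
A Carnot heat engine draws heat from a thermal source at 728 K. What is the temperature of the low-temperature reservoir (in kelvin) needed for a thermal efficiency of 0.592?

T_C ≈ 297.0 K

From η = 1 − T_C/T_H, T_C = T_H·(1 − η) = 728.00 × (1 − 0.592) = 297.0 K.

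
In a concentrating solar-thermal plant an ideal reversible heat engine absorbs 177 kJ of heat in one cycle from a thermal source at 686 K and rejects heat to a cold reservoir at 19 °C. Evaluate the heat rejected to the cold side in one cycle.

T_C = 19 °C → 19 + 273.15 = 292.15 K.
The Carnot efficiency is η = 1 − T_C/T_H = 1 − 292.15/686.00 = 0.5741.
For a reversible cycle Q_C/Q_H = T_C/T_H, so Q_C = 177 × 292.15/686.00 = 75.38 kJ.

Q_C ≈ 75.38 kJ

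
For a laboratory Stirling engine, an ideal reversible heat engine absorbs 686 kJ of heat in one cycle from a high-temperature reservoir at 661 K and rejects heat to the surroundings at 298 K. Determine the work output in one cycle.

W ≈ 376.7 kJ

Carnot efficiency: η = 1 − T_C/T_H = 1 − 298.00/661.00 = 0.5492.
W = η·Q_H = 0.5492 × 686 = 376.7 kJ.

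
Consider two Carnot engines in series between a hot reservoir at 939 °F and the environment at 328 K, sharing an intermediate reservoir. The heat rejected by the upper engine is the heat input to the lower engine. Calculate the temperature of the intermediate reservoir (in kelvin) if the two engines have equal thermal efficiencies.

T_H = 939 °F → (939 − 32) × 5/9 = 503.89 °C = 777.04 K.
Equal efficiencies require 1 − T_m/T_H = 1 − T_C/T_m, i.e. T_m/T_H = T_C/T_m, so T_m = √(T_H·T_C) = √(777.04 × 328.00) = 504.8 K.

T_m ≈ 504.8 K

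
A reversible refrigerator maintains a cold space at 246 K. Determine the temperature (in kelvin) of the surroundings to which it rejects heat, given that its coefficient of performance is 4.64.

COP_R = T_C/(T_H − T_C) ⇒ T_H = T_C·(1 + 1/COP_R) = 246.00 × (1 + 1/4.64) = 299.0 K.

T_H ≈ 299.0 K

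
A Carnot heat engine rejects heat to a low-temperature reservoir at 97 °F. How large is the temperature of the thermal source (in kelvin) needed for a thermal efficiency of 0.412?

T_H ≈ 526 K

T_C = 97 °F → (97 − 32) × 5/9 = 36.11 °C = 309.26 K.
From η = 1 − T_C/T_H, solving for T_H gives T_H = T_C/(1 − η) = 309.26/(1 − 0.412) = 526 K.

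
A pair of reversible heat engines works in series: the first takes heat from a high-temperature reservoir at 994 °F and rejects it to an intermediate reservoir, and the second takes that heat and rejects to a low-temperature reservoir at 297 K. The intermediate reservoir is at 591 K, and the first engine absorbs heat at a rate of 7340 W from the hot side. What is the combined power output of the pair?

Ẇ_total ≈ 4641 W

T_H = 994 °F → (994 − 32) × 5/9 = 534.44 °C = 807.59 K.
Two reversible stages in series are equivalent to a single Carnot engine between T_H and T_C, so η_total = 1 − T_C/T_H = 1 − 297.00/807.59 = 0.6322.
W_total = η_total · Q_H = 0.6322 × 7340 = 4641 W.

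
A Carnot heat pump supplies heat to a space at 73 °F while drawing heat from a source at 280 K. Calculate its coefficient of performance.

COP_HP ≈ 18.58

T_H = 73 °F → (73 − 32) × 5/9 = 22.78 °C = 295.93 K.
For a reversible heat pump, COP_HP = T_H/(T_H − T_C) = 295.93/(295.93 − 280.00) = 18.58.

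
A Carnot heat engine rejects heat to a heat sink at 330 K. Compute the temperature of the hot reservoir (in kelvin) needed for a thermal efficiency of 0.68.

T_H ≈ 1030 K

From η = 1 − T_C/T_H, solving for T_H gives T_H = T_C/(1 − η) = 330.00/(1 − 0.68) = 1030 K.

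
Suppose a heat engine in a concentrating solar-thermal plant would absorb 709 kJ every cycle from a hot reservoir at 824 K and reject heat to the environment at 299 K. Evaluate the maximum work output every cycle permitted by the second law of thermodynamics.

W_max ≈ 452 kJ

By the Carnot theorem, η_max = 1 − T_C/T_H = 1 − 299.00/824.00 = 0.6371.
W_max = η_max · Q_H = 0.6371 × 709 = 452 kJ.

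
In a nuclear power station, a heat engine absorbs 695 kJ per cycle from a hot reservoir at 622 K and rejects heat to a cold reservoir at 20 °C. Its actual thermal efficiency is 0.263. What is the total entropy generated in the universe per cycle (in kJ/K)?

ΔS_univ ≈ 0.630 kJ/K

T_C = 20 °C → 20 + 273.15 = 293.15 K.
W = η·Q_H = 0.263 × 695 = 182.8 kJ, so Q_C = Q_H − W = 512.2 kJ.
Reservoir entropy changes: ΔS_H = −Q_H/T_H = −695/622.00 = -1.117 kJ/K and ΔS_C = +Q_C/T_C = 512.2/293.15 = 1.747 kJ/K.
ΔS_univ = −Q_H/T_H + Q_C/T_C = 0.630 kJ/K (> 0, since η = 0.263 < η_Carnot = 0.529).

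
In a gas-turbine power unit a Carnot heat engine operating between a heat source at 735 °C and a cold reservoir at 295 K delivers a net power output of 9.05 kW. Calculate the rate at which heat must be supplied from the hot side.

T_H = 735 °C → 735 + 273.15 = 1008.15 K.
η_rev = 1 − T_C/T_H = 1 − 295.00/1008.15 = 0.7074.
Q_H = W/η = 9.05/0.7074 = 12.8 kW.

Q̇_H ≈ 12.8 kW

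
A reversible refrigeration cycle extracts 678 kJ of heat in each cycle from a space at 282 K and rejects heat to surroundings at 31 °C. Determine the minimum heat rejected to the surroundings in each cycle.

Q_H ≈ 731.3 kJ

T_H = 31 °C → 31 + 273.15 = 304.15 K.
For a reversible cycle Q_H/Q_C = T_H/T_C, so Q_H = Q_C·T_H/T_C = 678 × 304.15/282.00 = 731.3 kJ.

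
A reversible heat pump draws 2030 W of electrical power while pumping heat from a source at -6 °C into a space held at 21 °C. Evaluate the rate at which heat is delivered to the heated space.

Q̇_H ≈ 22100 W

T_H = 21 °C → 21 + 273.15 = 294.15 K.
T_C = -6 °C → -6 + 273.15 = 267.15 K.
For a reversible heat pump, COP_HP = T_H/(T_H − T_C) = 294.15/27.00 = 10.8944.
Q_H = COP_HP · W = 10.8944 × 2030 = 22100 W.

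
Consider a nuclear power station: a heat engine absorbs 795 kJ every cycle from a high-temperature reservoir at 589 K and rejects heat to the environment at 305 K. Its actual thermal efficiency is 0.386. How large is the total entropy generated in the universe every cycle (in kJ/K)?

W = η·Q_H = 0.386 × 795 = 306.9 kJ, so Q_C = Q_H − W = 488.1 kJ.
Entropy balance on the reservoirs: −Q_H/T_H = -1.350 kJ/K, +Q_C/T_C = 1.600 kJ/K.
ΔS_univ = −Q_H/T_H + Q_C/T_C = 0.2507 kJ/K (> 0, since η = 0.386 < η_Carnot = 0.482).

ΔS_univ ≈ 0.2507 kJ/K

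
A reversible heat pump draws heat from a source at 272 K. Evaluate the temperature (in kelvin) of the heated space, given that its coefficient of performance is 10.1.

T_H ≈ 302 K

COP_HP = T_H/(T_H − T_C) ⇒ T_H = T_C·COP_HP/(COP_HP − 1) = 272.00 × 10.1/(10.1 − 1) = 302 K.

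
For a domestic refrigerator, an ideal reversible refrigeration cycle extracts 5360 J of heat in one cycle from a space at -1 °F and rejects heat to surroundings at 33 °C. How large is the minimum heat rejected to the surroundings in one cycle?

Q_H ≈ 6440 J

T_H = 33 °C → 33 + 273.15 = 306.15 K.
T_C = -1 °F → (-1 − 32) × 5/9 = -18.33 °C = 254.82 K.
For a reversible cycle Q_H/Q_C = T_H/T_C, so Q_H = Q_C·T_H/T_C = 5360 × 306.15/254.82 = 6440 J.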